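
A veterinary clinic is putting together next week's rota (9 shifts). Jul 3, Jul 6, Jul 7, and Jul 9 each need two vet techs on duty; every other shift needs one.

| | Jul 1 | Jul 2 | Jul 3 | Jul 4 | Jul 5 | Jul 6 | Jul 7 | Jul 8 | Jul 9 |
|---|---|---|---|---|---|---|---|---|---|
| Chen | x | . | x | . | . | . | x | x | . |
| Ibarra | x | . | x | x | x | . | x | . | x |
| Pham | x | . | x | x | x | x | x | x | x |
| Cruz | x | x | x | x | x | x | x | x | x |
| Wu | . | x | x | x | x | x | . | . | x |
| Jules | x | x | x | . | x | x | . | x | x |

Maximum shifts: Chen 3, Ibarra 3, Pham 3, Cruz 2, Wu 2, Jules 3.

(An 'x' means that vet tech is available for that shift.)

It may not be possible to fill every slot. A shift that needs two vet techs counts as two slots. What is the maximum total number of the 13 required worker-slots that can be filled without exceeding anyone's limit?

Total capacity across all vet techs is 3+3+3+2+2+3 = 16, and 13 slots are needed, so at most 13 can be filled.
An assignment achieving 13: Jul 1→Chen, Jul 2→Cruz, Jul 3→Pham+Wu, Jul 4→Ibarra, Jul 5→Ibarra, Jul 6→Pham+Cruz, Jul 7→Chen+Ibarra, Jul 8→Chen, Jul 9→Pham+Wu.
Loads: Chen 3/3, Ibarra 3/3, Pham 3/3, Cruz 2/2, Wu 2/2, Jules 0/3.

13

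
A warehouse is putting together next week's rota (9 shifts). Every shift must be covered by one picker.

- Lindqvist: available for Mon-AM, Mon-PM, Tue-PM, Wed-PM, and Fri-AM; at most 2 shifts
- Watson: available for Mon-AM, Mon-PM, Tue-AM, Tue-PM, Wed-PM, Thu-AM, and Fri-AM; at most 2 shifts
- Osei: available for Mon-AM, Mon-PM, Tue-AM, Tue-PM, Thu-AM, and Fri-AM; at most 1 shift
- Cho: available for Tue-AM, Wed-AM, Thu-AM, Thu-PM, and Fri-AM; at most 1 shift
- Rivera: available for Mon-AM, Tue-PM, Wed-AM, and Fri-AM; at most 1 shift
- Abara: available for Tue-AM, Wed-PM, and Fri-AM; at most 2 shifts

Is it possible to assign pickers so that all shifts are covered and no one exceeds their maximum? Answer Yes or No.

Thu-PM can only be covered by Cho, so that assignment is forced.
One valid schedule: Mon-AM→Watson, Mon-PM→Lindqvist, Tue-AM→Abara, Tue-PM→Osei, Wed-AM→Rivera, Wed-PM→Lindqvist, Thu-AM→Watson, Thu-PM→Cho, Fri-AM→Abara.
Loads: Lindqvist 2/2, Watson 2/2, Osei 1/1, Cho 1/1, Rivera 1/1, Abara 2/2 — all within limits.

Yes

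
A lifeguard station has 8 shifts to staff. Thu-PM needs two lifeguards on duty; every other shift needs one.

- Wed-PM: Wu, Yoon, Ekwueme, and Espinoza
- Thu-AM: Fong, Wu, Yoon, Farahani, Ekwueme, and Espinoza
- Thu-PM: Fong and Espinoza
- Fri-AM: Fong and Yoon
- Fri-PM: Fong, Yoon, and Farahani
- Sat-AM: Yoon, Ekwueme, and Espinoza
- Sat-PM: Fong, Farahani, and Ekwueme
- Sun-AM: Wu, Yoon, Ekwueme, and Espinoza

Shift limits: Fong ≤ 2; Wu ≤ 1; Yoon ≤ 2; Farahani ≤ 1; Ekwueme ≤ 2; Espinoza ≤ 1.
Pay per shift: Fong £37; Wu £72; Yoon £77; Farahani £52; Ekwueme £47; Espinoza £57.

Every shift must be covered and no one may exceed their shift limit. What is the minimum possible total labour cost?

£503

Thu-PM can only be covered by Fong and Espinoza, so that assignment is forced.
Picking the cheapest available lifeguard for each shift independently would cost £383, but that ignores the shift limits.
An optimal schedule: Wed-PM→Wu, Thu-AM→Ekwueme, Thu-PM→Fong+Espinoza, Fri-AM→Fong, Fri-PM→Yoon, Sat-AM→Yoon, Sat-PM→Farahani, Sun-AM→Ekwueme.
Total: 72 + 47 + 37 + 57 + 37 + 77 + 77 + 52 + 47 = £503.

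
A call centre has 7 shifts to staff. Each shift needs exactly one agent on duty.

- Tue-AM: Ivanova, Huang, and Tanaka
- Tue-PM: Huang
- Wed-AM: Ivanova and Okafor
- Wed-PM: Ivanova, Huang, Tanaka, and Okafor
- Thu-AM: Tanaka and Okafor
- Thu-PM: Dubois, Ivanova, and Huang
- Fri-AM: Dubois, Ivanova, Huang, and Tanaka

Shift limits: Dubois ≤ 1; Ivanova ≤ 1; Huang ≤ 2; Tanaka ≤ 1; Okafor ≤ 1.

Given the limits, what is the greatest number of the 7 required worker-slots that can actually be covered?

6

Total capacity across all agents is 1+1+2+1+1 = 6, and 7 slots are needed, so at most 6 can be filled.
An assignment achieving 6: Tue-AM→Huang, Tue-PM→Huang, Wed-AM→Ivanova, Wed-PM→Okafor, Thu-AM→Tanaka, Thu-PM→Dubois.
Loads: Dubois 1/1, Ivanova 1/1, Huang 2/2, Tanaka 1/1, Okafor 1/1.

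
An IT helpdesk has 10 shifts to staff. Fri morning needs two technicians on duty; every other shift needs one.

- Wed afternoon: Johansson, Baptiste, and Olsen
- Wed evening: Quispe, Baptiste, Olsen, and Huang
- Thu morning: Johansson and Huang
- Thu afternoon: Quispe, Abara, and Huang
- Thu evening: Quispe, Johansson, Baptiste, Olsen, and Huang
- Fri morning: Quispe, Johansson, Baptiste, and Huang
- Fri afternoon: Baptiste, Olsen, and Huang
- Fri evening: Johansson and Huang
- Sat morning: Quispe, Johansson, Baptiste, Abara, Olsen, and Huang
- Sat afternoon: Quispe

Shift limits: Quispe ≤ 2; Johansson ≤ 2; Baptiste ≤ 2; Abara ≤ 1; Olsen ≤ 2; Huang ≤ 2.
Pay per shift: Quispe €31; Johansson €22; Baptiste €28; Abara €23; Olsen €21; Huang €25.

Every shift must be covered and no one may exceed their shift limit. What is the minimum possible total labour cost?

Sat afternoon can only be covered by Quispe, so that assignment is forced.
Picking the cheapest available technician for each shift independently would cost €250, but that ignores the shift limits.
An optimal schedule: Wed afternoon→Baptiste, Wed evening→Olsen, Thu morning→Johansson, Thu afternoon→Quispe, Thu evening→Huang, Fri morning→Baptiste+Huang, Fri afternoon→Olsen, Fri evening→Johansson, Sat morning→Abara, Sat afternoon→Quispe.
Total: 28 + 21 + 22 + 31 + 25 + 28 + 25 + 21 + 22 + 23 + 31 = €277.

€277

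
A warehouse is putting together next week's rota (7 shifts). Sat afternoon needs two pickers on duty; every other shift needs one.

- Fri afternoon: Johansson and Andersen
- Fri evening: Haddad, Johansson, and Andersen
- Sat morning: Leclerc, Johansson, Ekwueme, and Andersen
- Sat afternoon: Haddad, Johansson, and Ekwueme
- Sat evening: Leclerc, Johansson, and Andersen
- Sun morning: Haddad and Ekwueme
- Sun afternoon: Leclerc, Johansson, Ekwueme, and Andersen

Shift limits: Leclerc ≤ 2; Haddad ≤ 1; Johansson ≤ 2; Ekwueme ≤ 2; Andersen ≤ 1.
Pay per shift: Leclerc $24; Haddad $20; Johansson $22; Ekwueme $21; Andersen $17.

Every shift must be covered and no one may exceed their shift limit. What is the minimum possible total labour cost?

Picking the cheapest available picker for each shift independently would cost $146, but that ignores the shift limits.
An optimal schedule: Fri afternoon→Johansson, Fri evening→Andersen, Sat morning→Leclerc, Sat afternoon→Johansson+Ekwueme, Sat evening→Leclerc, Sun morning→Haddad, Sun afternoon→Ekwueme.
Total: 22 + 17 + 24 + 22 + 21 + 24 + 20 + 21 = $171.

$171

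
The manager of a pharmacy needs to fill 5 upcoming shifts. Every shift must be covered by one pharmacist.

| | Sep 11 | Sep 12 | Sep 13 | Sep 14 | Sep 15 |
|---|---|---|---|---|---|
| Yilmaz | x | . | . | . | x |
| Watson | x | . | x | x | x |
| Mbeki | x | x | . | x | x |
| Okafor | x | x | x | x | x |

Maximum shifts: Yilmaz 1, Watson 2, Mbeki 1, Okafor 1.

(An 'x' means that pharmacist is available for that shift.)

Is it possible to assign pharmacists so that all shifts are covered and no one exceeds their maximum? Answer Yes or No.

One valid schedule: Sep 11→Yilmaz, Sep 12→Mbeki, Sep 13→Watson, Sep 14→Watson, Sep 15→Okafor.
Loads: Yilmaz 1/1, Watson 2/2, Mbeki 1/1, Okafor 1/1 — all within limits.

Yes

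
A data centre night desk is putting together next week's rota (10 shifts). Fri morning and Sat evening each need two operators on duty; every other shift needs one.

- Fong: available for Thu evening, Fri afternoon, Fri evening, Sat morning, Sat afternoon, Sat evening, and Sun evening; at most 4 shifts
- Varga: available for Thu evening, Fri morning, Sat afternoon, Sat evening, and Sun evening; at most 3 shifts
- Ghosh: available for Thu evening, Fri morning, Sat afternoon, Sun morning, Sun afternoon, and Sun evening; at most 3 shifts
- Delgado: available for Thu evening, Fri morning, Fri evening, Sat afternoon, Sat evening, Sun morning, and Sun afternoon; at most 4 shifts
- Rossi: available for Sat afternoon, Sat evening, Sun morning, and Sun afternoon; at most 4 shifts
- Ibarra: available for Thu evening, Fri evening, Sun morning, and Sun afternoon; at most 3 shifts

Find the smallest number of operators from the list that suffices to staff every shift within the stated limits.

4

12 slots to fill and no one can take more than 4, so at least ⌈12/4⌉ = 3 operators are needed.
No set of 3 operators can cover every shift (each such set leaves at least one shift with no one available or exceeds a cap).
Fong, Varga, Ghosh, and Delgado alone can cover everything: Thu evening→Delgado, Fri morning→Varga+Ghosh, Fri afternoon→Fong, Fri evening→Fong, Sat morning→Fong, Sat afternoon→Delgado, Sat evening→Fong+Varga, Sun morning→Ghosh, Sun afternoon→Ghosh, Sun evening→Varga.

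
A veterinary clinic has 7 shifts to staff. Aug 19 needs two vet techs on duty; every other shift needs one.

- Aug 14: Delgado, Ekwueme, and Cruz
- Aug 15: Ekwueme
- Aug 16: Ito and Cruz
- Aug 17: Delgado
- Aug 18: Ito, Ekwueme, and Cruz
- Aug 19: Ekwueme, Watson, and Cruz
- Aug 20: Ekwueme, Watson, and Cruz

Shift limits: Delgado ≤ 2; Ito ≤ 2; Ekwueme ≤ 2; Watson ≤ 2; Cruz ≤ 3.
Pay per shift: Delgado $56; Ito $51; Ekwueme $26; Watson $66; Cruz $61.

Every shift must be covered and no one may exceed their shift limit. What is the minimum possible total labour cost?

$388

Aug 15 can only be covered by Ekwueme, so that assignment is forced.
Aug 17 can only be covered by Delgado, so that assignment is forced.
Picking the cheapest available vet tech for each shift independently would cost $298, but that ignores the shift limits.
An optimal schedule: Aug 14→Delgado, Aug 15→Ekwueme, Aug 16→Ito, Aug 17→Delgado, Aug 18→Ito, Aug 19→Ekwueme+Cruz, Aug 20→Cruz.
Total: 56 + 26 + 51 + 56 + 51 + 26 + 61 + 61 = $388.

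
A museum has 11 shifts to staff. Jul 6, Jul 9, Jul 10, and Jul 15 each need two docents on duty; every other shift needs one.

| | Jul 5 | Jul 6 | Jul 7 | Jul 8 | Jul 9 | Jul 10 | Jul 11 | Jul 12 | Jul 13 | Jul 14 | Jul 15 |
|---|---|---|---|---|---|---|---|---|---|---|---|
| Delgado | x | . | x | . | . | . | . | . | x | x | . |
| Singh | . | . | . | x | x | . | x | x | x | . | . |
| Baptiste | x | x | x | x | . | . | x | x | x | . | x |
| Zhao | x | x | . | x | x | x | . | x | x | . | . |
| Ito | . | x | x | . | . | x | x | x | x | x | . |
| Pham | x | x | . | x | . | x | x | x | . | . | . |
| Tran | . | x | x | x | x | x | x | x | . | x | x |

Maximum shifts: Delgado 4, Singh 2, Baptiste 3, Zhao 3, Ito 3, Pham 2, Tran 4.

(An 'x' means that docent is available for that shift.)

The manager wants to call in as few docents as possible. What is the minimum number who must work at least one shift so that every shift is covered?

5

15 slots to fill and no one can take more than 4, so at least ⌈15/4⌉ = 4 docents are needed.
Any 4 docents together have capacity at most 4+4+3+3 = 14 < 15 slots, so 4 can never suffice.
Delgado, Singh, Baptiste, Zhao, and Tran alone can cover everything: Jul 5→Delgado, Jul 6→Baptiste+Zhao, Jul 7→Delgado, Jul 8→Baptiste, Jul 9→Singh+Zhao, Jul 10→Zhao+Tran, Jul 11→Singh, Jul 12→Tran, Jul 13→Delgado, Jul 14→Delgado, Jul 15→Baptiste+Tran.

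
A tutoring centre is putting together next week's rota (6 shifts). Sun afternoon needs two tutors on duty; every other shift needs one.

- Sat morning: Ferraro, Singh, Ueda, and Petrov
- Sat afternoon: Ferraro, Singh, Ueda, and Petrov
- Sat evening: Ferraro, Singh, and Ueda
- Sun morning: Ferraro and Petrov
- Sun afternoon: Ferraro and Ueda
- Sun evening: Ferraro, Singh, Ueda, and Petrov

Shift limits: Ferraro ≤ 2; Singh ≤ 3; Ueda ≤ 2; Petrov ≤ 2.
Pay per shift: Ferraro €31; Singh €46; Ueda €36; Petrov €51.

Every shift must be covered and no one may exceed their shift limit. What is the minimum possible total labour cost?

€272

Sun afternoon can only be covered by Ferraro and Ueda, so that assignment is forced.
Picking the cheapest available tutor for each shift independently would cost €222, but that ignores the shift limits.
An optimal schedule: Sat morning→Singh, Sat afternoon→Singh, Sat evening→Singh, Sun morning→Ferraro, Sun afternoon→Ferraro+Ueda, Sun evening→Ueda.
Total: 46 + 46 + 46 + 31 + 31 + 36 + 36 = €272.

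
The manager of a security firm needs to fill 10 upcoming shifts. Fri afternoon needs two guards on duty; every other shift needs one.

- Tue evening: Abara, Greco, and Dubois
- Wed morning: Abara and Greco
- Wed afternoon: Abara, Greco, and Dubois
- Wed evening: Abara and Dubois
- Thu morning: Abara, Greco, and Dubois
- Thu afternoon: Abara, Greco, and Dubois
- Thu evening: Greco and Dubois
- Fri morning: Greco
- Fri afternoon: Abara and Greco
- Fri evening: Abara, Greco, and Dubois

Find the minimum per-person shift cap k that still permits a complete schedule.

With 3 guards and 11 worker-slots to fill, someone must work at least ⌈11/3⌉ = 4 shifts, so k ≥ 4.
k = 4 works: Tue evening→Abara, Wed morning→Abara, Wed afternoon→Greco, Wed evening→Abara, Thu morning→Dubois, Thu afternoon→Dubois, Thu evening→Greco, Fri morning→Greco, Fri afternoon→Abara+Greco, Fri evening→Dubois.
Loads: Abara 4, Greco 4, Dubois 3 — all ≤ 4.

4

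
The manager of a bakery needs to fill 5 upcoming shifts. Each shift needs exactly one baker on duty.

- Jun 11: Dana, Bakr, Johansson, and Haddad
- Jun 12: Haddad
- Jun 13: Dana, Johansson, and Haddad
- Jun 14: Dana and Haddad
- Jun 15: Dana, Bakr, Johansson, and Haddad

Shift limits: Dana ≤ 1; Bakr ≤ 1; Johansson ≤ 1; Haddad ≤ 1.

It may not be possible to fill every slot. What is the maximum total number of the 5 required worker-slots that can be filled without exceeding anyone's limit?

Total capacity across all bakers is 1+1+1+1 = 4, and 5 slots are needed, so at most 4 can be filled.
An assignment achieving 4: Jun 11→Bakr, Jun 12→Haddad, Jun 13→Johansson, Jun 14→Dana.
Loads: Dana 1/1, Bakr 1/1, Johansson 1/1, Haddad 1/1.

4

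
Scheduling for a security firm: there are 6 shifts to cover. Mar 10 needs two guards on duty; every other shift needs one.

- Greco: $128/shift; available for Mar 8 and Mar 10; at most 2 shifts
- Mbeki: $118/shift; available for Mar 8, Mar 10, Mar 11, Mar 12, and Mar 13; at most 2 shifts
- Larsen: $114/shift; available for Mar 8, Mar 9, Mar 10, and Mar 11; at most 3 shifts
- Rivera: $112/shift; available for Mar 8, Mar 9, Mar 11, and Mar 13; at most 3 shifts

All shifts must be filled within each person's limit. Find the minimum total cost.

Mar 12 can only be covered by Mbeki, so that assignment is forced.
Picking the cheapest available guard for each shift independently would cost $798, but that ignores the shift limits.
An optimal schedule: Mar 8→Larsen, Mar 9→Rivera, Mar 10→Larsen+Mbeki, Mar 11→Rivera, Mar 12→Mbeki, Mar 13→Rivera.
Total: 114 + 112 + 114 + 118 + 112 + 118 + 112 = $800.

$800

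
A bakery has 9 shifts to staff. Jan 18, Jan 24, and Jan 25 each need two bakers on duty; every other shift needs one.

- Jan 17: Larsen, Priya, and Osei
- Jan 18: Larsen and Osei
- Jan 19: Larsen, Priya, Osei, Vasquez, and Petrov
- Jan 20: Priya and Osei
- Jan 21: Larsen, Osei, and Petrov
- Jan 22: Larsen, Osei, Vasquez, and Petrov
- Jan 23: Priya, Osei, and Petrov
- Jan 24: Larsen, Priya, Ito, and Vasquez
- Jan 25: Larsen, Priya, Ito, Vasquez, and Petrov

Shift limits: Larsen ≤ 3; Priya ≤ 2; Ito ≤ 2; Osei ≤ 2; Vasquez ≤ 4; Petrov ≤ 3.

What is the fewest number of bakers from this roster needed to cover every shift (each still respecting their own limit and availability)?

4

12 slots to fill and no one can take more than 4, so at least ⌈12/4⌉ = 3 bakers are needed.
Any 3 bakers together have capacity at most 4+3+3 = 10 < 12 slots, so 3 can never suffice.
Larsen, Osei, Vasquez, and Petrov alone can cover everything: Jan 17→Larsen, Jan 18→Larsen+Osei, Jan 19→Vasquez, Jan 20→Osei, Jan 21→Petrov, Jan 22→Vasquez, Jan 23→Petrov, Jan 24→Larsen+Vasquez, Jan 25→Vasquez+Petrov.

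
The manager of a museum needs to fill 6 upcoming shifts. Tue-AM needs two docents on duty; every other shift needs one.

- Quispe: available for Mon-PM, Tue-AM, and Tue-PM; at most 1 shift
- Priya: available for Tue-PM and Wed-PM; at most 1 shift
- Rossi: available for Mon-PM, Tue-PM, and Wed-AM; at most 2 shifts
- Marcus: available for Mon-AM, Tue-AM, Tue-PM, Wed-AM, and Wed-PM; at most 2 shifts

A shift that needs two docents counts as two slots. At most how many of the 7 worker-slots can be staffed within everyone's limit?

Total capacity across all docents is 1+1+2+2 = 6, and 7 slots are needed, so at most 6 can be filled.
An assignment achieving 6: Mon-AM→Marcus, Mon-PM→Quispe, Tue-AM→Marcus, Tue-PM→Rossi, Wed-AM→Rossi, Wed-PM→Priya.
Loads: Quispe 1/1, Priya 1/1, Rossi 2/2, Marcus 2/2.

6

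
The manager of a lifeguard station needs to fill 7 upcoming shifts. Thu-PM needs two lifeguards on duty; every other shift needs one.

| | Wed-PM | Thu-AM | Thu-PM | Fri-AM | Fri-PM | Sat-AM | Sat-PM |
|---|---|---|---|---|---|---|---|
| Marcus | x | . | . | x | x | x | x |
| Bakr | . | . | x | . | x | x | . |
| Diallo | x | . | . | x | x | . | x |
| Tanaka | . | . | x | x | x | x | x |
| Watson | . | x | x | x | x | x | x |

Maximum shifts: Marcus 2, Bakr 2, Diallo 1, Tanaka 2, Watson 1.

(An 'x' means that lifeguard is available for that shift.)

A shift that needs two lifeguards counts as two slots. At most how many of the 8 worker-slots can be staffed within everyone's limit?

Total capacity across all lifeguards is 2+2+1+2+1 = 8, and 8 slots are needed, so at most 8 can be filled.
An assignment achieving 8: Wed-PM→Marcus, Thu-AM→Watson, Thu-PM→Bakr+Tanaka, Fri-AM→Marcus, Fri-PM→Tanaka, Sat-AM→Bakr, Sat-PM→Diallo.
Loads: Marcus 2/2, Bakr 2/2, Diallo 1/1, Tanaka 2/2, Watson 1/1.

8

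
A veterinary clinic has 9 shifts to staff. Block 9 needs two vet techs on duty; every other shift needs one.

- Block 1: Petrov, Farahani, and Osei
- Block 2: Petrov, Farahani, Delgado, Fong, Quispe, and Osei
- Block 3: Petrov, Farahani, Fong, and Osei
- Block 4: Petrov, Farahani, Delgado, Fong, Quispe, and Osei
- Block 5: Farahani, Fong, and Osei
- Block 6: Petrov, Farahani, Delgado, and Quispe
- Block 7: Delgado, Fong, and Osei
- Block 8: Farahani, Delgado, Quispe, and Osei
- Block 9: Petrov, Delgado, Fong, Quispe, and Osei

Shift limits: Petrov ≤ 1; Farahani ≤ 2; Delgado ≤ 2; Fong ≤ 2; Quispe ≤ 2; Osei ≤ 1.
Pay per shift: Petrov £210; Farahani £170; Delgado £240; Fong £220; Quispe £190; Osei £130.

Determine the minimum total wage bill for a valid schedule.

Picking the cheapest available vet tech for each shift independently would cost £1400, but that ignores the shift limits.
An optimal schedule: Block 1→Petrov, Block 2→Fong, Block 3→Farahani, Block 4→Fong, Block 5→Farahani, Block 6→Delgado, Block 7→Delgado, Block 8→Quispe, Block 9→Quispe+Osei.
Total: 210 + 220 + 170 + 220 + 170 + 240 + 240 + 190 + 190 + 130 = £1980.

£1980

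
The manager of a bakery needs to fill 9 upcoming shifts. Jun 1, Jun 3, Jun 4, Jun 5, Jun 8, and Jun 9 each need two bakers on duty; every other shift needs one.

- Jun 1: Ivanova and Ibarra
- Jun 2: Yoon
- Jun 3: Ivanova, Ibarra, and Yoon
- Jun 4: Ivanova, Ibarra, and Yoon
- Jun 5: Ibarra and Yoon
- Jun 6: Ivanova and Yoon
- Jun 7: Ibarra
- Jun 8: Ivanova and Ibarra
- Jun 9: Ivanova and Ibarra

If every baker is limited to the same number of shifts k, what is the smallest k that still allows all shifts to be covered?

With 3 bakers and 15 worker-slots to fill, someone must work at least ⌈15/3⌉ = 5 shifts, so k ≥ 5.
k = 5 works: Jun 1→Ivanova+Ibarra, Jun 2→Yoon, Jun 3→Ivanova+Yoon, Jun 4→Ivanova+Yoon, Jun 5→Ibarra+Yoon, Jun 6→Yoon, Jun 7→Ibarra, Jun 8→Ivanova+Ibarra, Jun 9→Ivanova+Ibarra.
Loads: Ivanova 5, Ibarra 5, Yoon 5 — all ≤ 5.

5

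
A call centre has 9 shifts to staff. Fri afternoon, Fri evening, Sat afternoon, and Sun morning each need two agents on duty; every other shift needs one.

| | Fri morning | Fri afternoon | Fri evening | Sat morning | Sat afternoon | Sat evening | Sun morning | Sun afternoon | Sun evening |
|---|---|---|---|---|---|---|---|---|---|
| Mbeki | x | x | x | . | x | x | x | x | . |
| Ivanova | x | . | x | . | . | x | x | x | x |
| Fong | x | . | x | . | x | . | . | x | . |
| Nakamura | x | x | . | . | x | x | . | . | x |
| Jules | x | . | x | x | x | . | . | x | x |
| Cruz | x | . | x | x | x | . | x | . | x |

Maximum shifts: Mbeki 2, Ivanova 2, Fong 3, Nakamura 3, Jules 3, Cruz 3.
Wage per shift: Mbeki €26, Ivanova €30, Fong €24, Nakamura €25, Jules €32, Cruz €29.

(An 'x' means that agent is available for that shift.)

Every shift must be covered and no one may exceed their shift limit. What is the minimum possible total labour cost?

€346

Fri afternoon can only be covered by Mbeki and Nakamura, so that assignment is forced.
Picking the cheapest available agent for each shift independently would cost €332, but that ignores the shift limits.
An optimal schedule: Fri morning→Ivanova, Fri afternoon→Nakamura+Mbeki, Fri evening→Fong+Ivanova, Sat morning→Cruz, Sat afternoon→Fong+Cruz, Sat evening→Nakamura, Sun morning→Mbeki+Cruz, Sun afternoon→Fong, Sun evening→Nakamura.
Total: 30 + 25 + 26 + 24 + 30 + 29 + 24 + 29 + 25 + 26 + 29 + 24 + 25 = €346.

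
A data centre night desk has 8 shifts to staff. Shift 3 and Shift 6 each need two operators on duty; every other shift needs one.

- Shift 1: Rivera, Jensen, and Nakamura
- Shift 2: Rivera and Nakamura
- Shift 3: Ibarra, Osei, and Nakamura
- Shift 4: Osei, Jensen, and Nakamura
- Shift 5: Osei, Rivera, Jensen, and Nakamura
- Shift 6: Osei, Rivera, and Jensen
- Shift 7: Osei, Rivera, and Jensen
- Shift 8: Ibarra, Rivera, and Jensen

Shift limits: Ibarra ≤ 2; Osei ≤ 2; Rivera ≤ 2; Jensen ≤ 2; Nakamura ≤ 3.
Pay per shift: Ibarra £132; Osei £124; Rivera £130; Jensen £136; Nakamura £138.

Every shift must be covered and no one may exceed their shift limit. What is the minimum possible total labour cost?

£1320

Picking the cheapest available operator for each shift independently would cost £1272, but that ignores the shift limits.
An optimal schedule: Shift 1→Rivera, Shift 2→Rivera, Shift 3→Ibarra+Osei, Shift 4→Nakamura, Shift 5→Nakamura, Shift 6→Osei+Jensen, Shift 7→Jensen, Shift 8→Ibarra.
Total: 130 + 130 + 132 + 124 + 138 + 138 + 124 + 136 + 136 + 132 = £1320.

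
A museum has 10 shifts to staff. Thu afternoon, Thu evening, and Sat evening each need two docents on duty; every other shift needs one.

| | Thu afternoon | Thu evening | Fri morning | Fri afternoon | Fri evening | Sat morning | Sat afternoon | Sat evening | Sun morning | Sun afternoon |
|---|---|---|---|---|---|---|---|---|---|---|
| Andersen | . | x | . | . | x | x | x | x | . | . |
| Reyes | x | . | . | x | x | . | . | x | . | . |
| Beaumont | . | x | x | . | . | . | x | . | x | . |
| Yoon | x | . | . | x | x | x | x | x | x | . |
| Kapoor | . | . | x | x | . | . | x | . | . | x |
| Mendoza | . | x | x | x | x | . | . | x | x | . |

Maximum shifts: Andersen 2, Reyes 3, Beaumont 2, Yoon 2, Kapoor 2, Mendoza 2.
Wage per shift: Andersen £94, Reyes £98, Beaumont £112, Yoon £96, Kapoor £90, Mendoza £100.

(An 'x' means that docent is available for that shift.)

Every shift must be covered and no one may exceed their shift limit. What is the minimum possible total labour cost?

Thu afternoon can only be covered by Reyes and Yoon, so that assignment is forced.
Sun afternoon can only be covered by Kapoor, so that assignment is forced.
Picking the cheapest available docent for each shift independently would cost £1222, but that ignores the shift limits.
An optimal schedule: Thu afternoon→Reyes+Yoon, Thu evening→Andersen+Beaumont, Fri morning→Beaumont, Fri afternoon→Reyes, Fri evening→Mendoza, Sat morning→Andersen, Sat afternoon→Kapoor, Sat evening→Reyes+Mendoza, Sun morning→Yoon, Sun afternoon→Kapoor.
Total: 98 + 96 + 94 + 112 + 112 + 98 + 100 + 94 + 90 + 98 + 100 + 96 + 90 = £1278.

£1278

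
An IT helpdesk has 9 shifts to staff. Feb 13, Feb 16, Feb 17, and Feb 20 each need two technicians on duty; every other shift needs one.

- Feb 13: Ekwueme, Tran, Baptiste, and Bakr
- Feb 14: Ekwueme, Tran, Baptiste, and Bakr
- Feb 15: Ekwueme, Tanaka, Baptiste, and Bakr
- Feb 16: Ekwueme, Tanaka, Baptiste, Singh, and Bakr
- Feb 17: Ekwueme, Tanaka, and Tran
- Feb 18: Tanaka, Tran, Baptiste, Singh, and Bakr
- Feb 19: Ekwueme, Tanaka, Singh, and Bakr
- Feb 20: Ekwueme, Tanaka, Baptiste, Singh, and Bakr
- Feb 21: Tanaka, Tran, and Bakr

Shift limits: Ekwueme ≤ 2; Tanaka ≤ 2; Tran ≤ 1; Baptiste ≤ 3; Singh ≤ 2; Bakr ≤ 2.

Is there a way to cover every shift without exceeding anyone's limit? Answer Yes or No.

Total capacity is 2+2+1+3+2+2 = 12 but 13 worker-slots are needed — infeasible.

No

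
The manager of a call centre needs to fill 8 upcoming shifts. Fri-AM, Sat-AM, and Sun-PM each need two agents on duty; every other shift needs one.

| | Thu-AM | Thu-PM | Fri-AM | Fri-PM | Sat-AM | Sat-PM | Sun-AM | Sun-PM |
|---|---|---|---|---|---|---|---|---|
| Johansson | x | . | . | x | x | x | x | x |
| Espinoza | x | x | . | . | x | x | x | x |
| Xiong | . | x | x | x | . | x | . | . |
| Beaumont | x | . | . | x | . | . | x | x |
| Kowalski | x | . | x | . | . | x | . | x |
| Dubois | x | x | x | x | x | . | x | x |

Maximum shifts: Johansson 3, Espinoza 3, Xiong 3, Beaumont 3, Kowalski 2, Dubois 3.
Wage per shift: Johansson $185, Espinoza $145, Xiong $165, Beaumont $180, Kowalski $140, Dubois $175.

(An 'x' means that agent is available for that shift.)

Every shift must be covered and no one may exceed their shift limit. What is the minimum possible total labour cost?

Picking the cheapest available agent for each shift independently would cost $1645, but that ignores the shift limits.
An optimal schedule: Thu-AM→Dubois, Thu-PM→Espinoza, Fri-AM→Kowalski+Xiong, Fri-PM→Xiong, Sat-AM→Espinoza+Dubois, Sat-PM→Xiong, Sun-AM→Espinoza, Sun-PM→Kowalski+Dubois.
Total: 175 + 145 + 140 + 165 + 165 + 145 + 175 + 165 + 145 + 140 + 175 = $1735.

$1735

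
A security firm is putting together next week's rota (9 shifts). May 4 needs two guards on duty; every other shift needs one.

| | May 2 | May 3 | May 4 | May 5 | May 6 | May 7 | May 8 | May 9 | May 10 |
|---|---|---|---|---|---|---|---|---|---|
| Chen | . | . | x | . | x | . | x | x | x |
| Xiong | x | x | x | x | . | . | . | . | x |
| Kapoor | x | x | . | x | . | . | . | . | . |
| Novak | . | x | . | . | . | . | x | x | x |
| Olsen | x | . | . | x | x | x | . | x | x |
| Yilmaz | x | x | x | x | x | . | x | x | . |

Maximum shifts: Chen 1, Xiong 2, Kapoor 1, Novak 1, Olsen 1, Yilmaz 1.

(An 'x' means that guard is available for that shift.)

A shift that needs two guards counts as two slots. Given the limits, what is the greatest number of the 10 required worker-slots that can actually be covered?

Total capacity across all guards is 1+2+1+1+1+1 = 7, and 10 slots are needed, so at most 7 can be filled.
An assignment achieving 7: May 2→Xiong, May 3→Kapoor, May 4→Chen+Xiong, May 6→Yilmaz, May 7→Olsen, May 8→Novak.
Loads: Chen 1/1, Xiong 2/2, Kapoor 1/1, Novak 1/1, Olsen 1/1, Yilmaz 1/1.

7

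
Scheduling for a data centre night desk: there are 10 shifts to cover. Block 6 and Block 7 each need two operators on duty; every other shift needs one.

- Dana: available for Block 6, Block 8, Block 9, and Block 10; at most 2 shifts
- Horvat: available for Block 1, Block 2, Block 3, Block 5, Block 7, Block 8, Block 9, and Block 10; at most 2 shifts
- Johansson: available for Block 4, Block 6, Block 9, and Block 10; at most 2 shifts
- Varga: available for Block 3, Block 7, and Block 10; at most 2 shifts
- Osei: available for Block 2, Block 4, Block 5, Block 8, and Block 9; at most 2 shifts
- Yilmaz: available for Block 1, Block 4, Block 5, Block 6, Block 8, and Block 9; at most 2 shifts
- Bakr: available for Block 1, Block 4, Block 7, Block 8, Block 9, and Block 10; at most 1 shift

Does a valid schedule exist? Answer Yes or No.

One valid schedule: Block 1→Yilmaz, Block 2→Horvat, Block 3→Horvat, Block 4→Johansson, Block 5→Osei, Block 6→Dana+Johansson, Block 7→Varga+Bakr, Block 8→Dana, Block 9→Osei, Block 10→Varga.
Loads: Dana 2/2, Horvat 2/2, Johansson 2/2, Varga 2/2, Osei 2/2, Yilmaz 1/2, Bakr 1/1 — all within limits.

Yes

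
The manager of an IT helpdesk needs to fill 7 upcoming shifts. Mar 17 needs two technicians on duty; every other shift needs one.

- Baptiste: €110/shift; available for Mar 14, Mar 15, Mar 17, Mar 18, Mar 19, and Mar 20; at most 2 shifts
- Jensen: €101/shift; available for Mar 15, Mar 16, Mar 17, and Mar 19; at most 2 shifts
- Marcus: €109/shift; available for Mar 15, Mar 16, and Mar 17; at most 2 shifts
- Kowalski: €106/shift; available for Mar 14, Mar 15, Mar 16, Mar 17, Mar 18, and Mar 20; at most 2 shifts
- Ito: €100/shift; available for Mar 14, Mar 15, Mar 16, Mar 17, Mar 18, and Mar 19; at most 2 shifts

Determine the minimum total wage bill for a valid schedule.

Picking the cheapest available technician for each shift independently would cost €807, but that ignores the shift limits.
An optimal schedule: Mar 14→Ito, Mar 15→Marcus, Mar 16→Jensen, Mar 17→Kowalski+Marcus, Mar 18→Ito, Mar 19→Jensen, Mar 20→Kowalski.
Total: 100 + 109 + 101 + 106 + 109 + 100 + 101 + 106 = €832.

€832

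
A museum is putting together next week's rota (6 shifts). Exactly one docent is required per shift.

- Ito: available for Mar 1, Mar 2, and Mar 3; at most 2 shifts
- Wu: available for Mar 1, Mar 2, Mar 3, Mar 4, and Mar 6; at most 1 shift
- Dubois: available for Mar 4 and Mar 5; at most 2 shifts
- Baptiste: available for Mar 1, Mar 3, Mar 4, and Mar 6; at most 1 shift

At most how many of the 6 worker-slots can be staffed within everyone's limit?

Total capacity across all docents is 2+1+2+1 = 6, and 6 slots are needed, so at most 6 can be filled.
An assignment achieving 6: Mar 1→Ito, Mar 2→Ito, Mar 3→Baptiste, Mar 4→Dubois, Mar 5→Dubois, Mar 6→Wu.
Loads: Ito 2/2, Wu 1/1, Dubois 2/2, Baptiste 1/1.

6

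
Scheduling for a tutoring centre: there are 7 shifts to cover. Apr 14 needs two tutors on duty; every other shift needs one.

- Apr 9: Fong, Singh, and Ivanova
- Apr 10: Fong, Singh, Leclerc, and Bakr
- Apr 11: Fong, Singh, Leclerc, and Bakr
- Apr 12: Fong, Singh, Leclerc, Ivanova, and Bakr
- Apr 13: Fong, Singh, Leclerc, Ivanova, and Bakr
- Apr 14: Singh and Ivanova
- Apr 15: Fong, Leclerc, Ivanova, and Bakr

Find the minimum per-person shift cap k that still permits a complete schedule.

With 5 tutors and 8 worker-slots to fill, someone must work at least ⌈8/5⌉ = 2 shifts, so k ≥ 2.
k = 2 works: Apr 9→Fong, Apr 10→Fong, Apr 11→Singh, Apr 12→Leclerc, Apr 13→Ivanova, Apr 14→Singh+Ivanova, Apr 15→Leclerc.
Loads: Fong 2, Singh 2, Leclerc 2, Ivanova 2, Bakr 0 — all ≤ 2.

2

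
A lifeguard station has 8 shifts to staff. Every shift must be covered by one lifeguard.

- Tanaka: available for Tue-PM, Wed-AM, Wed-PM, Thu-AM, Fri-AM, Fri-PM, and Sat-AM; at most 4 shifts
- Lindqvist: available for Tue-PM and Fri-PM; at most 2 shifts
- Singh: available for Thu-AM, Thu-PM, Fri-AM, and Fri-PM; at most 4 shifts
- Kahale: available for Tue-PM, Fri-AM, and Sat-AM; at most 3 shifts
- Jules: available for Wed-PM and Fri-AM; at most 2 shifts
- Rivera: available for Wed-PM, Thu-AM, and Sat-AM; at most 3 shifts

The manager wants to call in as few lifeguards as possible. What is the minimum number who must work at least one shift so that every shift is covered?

8 slots to fill and no one can take more than 4, so at least ⌈8/4⌉ = 2 lifeguards are needed.
Tanaka and Singh alone can cover everything: Tue-PM→Tanaka, Wed-AM→Tanaka, Wed-PM→Tanaka, Thu-AM→Singh, Thu-PM→Singh, Fri-AM→Singh, Fri-PM→Singh, Sat-AM→Tanaka.

2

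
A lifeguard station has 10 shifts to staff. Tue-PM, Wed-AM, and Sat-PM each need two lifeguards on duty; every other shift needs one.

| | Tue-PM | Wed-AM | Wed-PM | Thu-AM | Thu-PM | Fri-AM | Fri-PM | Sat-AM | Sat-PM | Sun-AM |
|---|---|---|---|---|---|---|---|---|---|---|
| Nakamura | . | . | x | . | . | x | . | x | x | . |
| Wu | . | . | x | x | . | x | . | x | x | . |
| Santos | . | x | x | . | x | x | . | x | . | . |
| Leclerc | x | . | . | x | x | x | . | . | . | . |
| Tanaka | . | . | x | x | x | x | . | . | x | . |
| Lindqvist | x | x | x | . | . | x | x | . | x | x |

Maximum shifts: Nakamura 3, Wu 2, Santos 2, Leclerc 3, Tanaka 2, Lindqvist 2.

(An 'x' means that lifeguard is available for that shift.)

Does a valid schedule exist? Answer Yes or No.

No

Total capacity is 14 and 13 slots are needed, so capacity alone doesn't rule it out.
Shifts {Tue-PM, Wed-AM, Fri-PM} need 5 worker-slots in total, but the lifeguards available for any of those shifts (Santos, Leclerc, and Lindqvist) can supply at most 4 among them. So no valid schedule exists.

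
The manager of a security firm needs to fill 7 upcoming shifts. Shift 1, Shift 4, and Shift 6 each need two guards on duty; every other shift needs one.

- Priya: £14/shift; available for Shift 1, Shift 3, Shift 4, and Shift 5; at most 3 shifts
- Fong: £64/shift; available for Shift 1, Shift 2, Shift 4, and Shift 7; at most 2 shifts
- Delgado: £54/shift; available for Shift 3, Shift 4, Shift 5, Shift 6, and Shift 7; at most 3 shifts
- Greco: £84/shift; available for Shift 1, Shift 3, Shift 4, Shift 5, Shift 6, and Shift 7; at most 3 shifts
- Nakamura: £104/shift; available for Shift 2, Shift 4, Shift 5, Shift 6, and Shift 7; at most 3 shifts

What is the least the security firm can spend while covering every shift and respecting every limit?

£500

Picking the cheapest available guard for each shift independently would cost £430, but that ignores the shift limits.
An optimal schedule: Shift 1→Priya+Fong, Shift 2→Fong, Shift 3→Priya, Shift 4→Delgado+Greco, Shift 5→Priya, Shift 6→Delgado+Greco, Shift 7→Delgado.
Total: 14 + 64 + 64 + 14 + 54 + 84 + 14 + 54 + 84 + 54 = £500.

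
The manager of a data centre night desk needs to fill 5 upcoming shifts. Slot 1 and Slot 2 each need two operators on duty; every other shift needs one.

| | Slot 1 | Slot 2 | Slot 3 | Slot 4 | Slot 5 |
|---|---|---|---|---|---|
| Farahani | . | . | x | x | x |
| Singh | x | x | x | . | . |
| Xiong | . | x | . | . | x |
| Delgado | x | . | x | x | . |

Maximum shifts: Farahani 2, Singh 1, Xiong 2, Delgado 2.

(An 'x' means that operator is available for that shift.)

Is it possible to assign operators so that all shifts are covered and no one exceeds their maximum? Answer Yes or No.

Total capacity is 7 and 7 slots are needed, so capacity alone doesn't rule it out.
Shifts {Slot 1, Slot 2} need 4 worker-slots in total, but the operators available for any of those shifts (Singh, Xiong, and Delgado) can supply at most 3 among them. So no valid schedule exists.

No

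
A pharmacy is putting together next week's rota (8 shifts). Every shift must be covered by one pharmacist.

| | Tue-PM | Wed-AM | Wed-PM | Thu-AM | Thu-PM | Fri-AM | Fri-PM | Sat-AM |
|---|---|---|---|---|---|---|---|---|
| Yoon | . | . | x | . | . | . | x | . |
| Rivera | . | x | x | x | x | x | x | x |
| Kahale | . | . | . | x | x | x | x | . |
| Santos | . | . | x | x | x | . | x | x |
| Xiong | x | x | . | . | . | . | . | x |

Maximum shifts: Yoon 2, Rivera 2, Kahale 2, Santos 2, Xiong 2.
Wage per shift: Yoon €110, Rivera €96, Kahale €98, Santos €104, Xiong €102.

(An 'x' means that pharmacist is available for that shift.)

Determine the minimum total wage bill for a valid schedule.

Tue-PM can only be covered by Xiong, so that assignment is forced.
Picking the cheapest available pharmacist for each shift independently would cost €774, but that ignores the shift limits.
An optimal schedule: Tue-PM→Xiong, Wed-AM→Rivera, Wed-PM→Santos, Thu-AM→Kahale, Thu-PM→Kahale, Fri-AM→Rivera, Fri-PM→Santos, Sat-AM→Xiong.
Total: 102 + 96 + 104 + 98 + 98 + 96 + 104 + 102 = €800.

€800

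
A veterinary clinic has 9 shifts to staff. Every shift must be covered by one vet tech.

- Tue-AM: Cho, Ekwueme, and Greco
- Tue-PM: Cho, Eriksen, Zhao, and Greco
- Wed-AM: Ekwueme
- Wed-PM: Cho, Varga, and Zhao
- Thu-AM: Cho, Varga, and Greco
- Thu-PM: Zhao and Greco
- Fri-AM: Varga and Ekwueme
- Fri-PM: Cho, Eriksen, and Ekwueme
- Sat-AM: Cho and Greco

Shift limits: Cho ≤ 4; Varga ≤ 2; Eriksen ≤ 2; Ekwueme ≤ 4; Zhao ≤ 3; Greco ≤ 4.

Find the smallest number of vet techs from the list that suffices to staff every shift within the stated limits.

3

9 slots to fill and no one can take more than 4, so at least ⌈9/4⌉ = 3 vet techs are needed.
Cho, Ekwueme, and Zhao alone can cover everything: Tue-AM→Cho, Tue-PM→Cho, Wed-AM→Ekwueme, Wed-PM→Zhao, Thu-AM→Cho, Thu-PM→Zhao, Fri-AM→Ekwueme, Fri-PM→Ekwueme, Sat-AM→Cho.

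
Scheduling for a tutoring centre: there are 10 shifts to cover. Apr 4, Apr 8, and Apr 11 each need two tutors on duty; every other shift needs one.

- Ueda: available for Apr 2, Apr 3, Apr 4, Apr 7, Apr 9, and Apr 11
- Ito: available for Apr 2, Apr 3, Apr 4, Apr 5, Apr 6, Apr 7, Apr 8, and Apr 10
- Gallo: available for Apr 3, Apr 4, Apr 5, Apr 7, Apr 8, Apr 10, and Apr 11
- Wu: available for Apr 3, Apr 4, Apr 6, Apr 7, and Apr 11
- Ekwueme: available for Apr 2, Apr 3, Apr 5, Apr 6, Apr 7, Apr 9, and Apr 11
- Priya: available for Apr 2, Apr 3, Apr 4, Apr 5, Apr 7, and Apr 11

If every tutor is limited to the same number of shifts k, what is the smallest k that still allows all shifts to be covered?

3

With 6 tutors and 13 worker-slots to fill, someone must work at least ⌈13/6⌉ = 3 shifts, so k ≥ 3.
k = 3 works: Apr 2→Ueda, Apr 3→Ueda, Apr 4→Wu+Priya, Apr 5→Gallo, Apr 6→Ito, Apr 7→Gallo, Apr 8→Ito+Gallo, Apr 9→Ueda, Apr 10→Ito, Apr 11→Wu+Ekwueme.
Loads: Ueda 3, Ito 3, Gallo 3, Wu 2, Ekwueme 1, Priya 1 — all ≤ 3.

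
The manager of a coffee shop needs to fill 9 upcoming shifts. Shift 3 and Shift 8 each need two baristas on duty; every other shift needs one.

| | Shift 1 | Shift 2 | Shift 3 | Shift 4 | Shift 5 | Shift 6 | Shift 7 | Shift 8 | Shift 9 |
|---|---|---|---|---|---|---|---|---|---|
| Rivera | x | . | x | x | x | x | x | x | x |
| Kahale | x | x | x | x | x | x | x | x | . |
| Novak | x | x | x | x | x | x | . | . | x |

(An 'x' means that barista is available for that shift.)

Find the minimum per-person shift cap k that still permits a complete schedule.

4

With 3 baristas and 11 worker-slots to fill, someone must work at least ⌈11/3⌉ = 4 shifts, so k ≥ 4.
k = 4 works: Shift 1→Rivera, Shift 2→Kahale, Shift 3→Kahale+Novak, Shift 4→Kahale, Shift 5→Novak, Shift 6→Novak, Shift 7→Rivera, Shift 8→Rivera+Kahale, Shift 9→Rivera.
Loads: Rivera 4, Kahale 4, Novak 3 — all ≤ 4.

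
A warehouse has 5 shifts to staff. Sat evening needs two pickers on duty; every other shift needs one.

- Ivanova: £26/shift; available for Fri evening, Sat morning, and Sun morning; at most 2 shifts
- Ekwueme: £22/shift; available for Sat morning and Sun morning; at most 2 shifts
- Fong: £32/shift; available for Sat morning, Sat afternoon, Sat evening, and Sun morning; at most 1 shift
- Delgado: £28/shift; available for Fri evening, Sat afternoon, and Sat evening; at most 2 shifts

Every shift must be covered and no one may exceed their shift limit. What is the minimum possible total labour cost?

£158

Sat evening can only be covered by Fong and Delgado, so that assignment is forced.
Picking the cheapest available picker for each shift independently would cost £158, and that bound is achievable.
An optimal schedule: Fri evening→Ivanova, Sat morning→Ekwueme, Sat afternoon→Delgado, Sat evening→Delgado+Fong, Sun morning→Ekwueme.
Total: 26 + 22 + 28 + 28 + 32 + 22 = £158.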